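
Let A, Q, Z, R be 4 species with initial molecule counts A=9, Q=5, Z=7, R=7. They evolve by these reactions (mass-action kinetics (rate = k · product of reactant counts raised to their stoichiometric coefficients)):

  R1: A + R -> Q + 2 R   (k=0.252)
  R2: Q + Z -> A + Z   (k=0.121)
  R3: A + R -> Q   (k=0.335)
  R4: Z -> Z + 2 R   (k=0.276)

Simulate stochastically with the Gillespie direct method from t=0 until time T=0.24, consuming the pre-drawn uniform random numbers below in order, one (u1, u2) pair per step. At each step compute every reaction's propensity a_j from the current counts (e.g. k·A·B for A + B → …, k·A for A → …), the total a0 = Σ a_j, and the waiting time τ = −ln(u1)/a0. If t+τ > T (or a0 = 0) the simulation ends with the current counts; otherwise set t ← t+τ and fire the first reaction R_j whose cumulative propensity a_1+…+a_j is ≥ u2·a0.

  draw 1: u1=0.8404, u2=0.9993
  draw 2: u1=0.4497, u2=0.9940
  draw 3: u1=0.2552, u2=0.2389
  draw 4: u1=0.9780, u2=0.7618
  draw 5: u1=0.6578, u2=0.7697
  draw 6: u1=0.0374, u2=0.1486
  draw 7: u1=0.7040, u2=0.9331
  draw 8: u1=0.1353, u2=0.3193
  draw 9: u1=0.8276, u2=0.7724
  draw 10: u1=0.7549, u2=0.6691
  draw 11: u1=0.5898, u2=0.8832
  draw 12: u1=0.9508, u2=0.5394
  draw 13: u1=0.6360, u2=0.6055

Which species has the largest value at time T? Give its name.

Dominant species at T: Q

t=0.000: A=9 Q=5 Z=7 R=7
Draw 1: a1=15.876, a2=4.235, a3=21.105, a4=1.932, a0=43.148; τ=−ln(0.8404)/43.148=0.004 → t=0.004; u2·a0=0.9993·43.148=43.118; a1+…+a3=41.216 < 43.118 ≤ a1+…+a4=43.148 → R4 fires; A=9 Q=5 Z=7 R=9
Draw 2: a1=20.412, a2=4.235, a3=27.135, a4=1.932, a0=53.714; τ=−ln(0.4497)/53.714=0.015 → t=0.019; u2·a0=0.9940·53.714=53.392; a1+…+a3=51.782 < 53.392 ≤ a1+…+a4=53.714 → R4 fires; A=9 Q=5 Z=7 R=11
Draw 3: a1=24.948, a2=4.235, a3=33.165, a4=1.932, a0=64.280; τ=−ln(0.2552)/64.280=0.021 → t=0.040; u2·a0=0.2389·64.280=15.356 ≤ a1=24.948 → R1 fires; A=8 Q=6 Z=7 R=12
Draw 4: a1=24.192, a2=5.082, a3=32.160, a4=1.932, a0=63.366; τ=−ln(0.9780)/63.366=0.000 → t=0.041; u2·a0=0.7618·63.366=48.272; a1+a2=29.274 < 48.272 ≤ a1+…+a3=61.434 → R3 fires; A=7 Q=7 Z=7 R=11
Draw 5: a1=19.404, a2=5.929, a3=25.795, a4=1.932, a0=53.060; τ=−ln(0.6578)/53.060=0.008 → t=0.048; u2·a0=0.7697·53.060=40.840; a1+a2=25.333 < 40.840 ≤ a1+…+a3=51.128 → R3 fires; A=6 Q=8 Z=7 R=10
Draw 6: a1=15.120, a2=6.776, a3=20.100, a4=1.932, a0=43.928; τ=−ln(0.0374)/43.928=0.075 → t=0.123; u2·a0=0.1486·43.928=6.528 ≤ a1=15.120 → R1 fires; A=5 Q=9 Z=7 R=11
Draw 7: a1=13.860, a2=7.623, a3=18.425, a4=1.932, a0=41.840; τ=−ln(0.7040)/41.840=0.008 → t=0.132; u2·a0=0.9331·41.840=39.041; a1+a2=21.483 < 39.041 ≤ a1+…+a3=39.908 → R3 fires; A=4 Q=10 Z=7 R=10
Draw 8: a1=10.080, a2=8.470, a3=13.400, a4=1.932, a0=33.882; τ=−ln(0.1353)/33.882=0.059 → t=0.191; u2·a0=0.3193·33.882=10.819; a1=10.080 < 10.819 ≤ a1+a2=18.550 → R2 fires; A=5 Q=9 Z=7 R=10
Draw 9: a1=12.600, a2=7.623, a3=16.750, a4=1.932, a0=38.905; τ=−ln(0.8276)/38.905=0.005 → t=0.195; u2·a0=0.7724·38.905=30.050; a1+a2=20.223 < 30.050 ≤ a1+…+a3=36.973 → R3 fires; A=4 Q=10 Z=7 R=9
Draw 10: a1=9.072, a2=8.470, a3=12.060, a4=1.932, a0=31.534; τ=−ln(0.7549)/31.534=0.009 → t=0.204; u2·a0=0.6691·31.534=21.099; a1+a2=17.542 < 21.099 ≤ a1+…+a3=29.602 → R3 fires; A=3 Q=11 Z=7 R=8
Draw 11: a1=6.048, a2=9.317, a3=8.040, a4=1.932, a0=25.337; τ=−ln(0.5898)/25.337=0.021 → t=0.225; u2·a0=0.8832·25.337=22.378; a1+a2=15.365 < 22.378 ≤ a1+…+a3=23.405 → R3 fires; A=2 Q=12 Z=7 R=7
Draw 12: a1=3.528, a2=10.164, a3=4.690, a4=1.932, a0=20.314; τ=−ln(0.9508)/20.314=0.002 → t=0.228; u2·a0=0.5394·20.314=10.957; a1=3.528 < 10.957 ≤ a1+a2=13.692 → R2 fires; A=3 Q=11 Z=7 R=7
Draw 13: a1=5.292, a2=9.317, a3=7.035, a4=1.932, a0=23.576; τ=−ln(0.6360)/23.576=0.019 → t=0.247 > T=0.24: stop.
At T=0.24: A=3 Q=11 Z=7 R=7; the largest is Q.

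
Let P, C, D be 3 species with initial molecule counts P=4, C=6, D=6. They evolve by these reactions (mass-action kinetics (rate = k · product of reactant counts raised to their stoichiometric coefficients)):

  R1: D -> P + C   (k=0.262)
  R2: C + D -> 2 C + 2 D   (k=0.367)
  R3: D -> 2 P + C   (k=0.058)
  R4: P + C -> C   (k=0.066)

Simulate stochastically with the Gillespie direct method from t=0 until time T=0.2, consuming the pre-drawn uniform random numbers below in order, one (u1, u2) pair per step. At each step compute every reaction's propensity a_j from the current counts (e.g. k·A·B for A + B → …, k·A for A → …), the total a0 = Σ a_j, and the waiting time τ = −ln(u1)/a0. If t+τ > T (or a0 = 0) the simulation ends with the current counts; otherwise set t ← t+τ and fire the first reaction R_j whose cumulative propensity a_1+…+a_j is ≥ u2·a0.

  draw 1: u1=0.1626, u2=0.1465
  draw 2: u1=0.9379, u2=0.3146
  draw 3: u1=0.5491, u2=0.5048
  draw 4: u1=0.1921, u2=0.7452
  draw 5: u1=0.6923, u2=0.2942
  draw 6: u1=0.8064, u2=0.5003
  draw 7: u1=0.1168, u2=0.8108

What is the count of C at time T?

C at T = 12

t=0.000: P=4 C=6 D=6
Draw 1: a1=1.572, a2=13.212, a3=0.348, a4=1.584, a0=16.716; τ=−ln(0.1626)/16.716=0.109 → t=0.109; u2·a0=0.1465·16.716=2.449; a1=1.572 < 2.449 ≤ a1+a2=14.784 → R2 fires; P=4 C=7 D=7
Draw 2: a1=1.834, a2=17.983, a3=0.406, a4=1.848, a0=22.071; τ=−ln(0.9379)/22.071=0.003 → t=0.112; u2·a0=0.3146·22.071=6.944; a1=1.834 < 6.944 ≤ a1+a2=19.817 → R2 fires; P=4 C=8 D=8
Draw 3: a1=2.096, a2=23.488, a3=0.464, a4=2.112, a0=28.160; τ=−ln(0.5491)/28.160=0.021 → t=0.133; u2·a0=0.5048·28.160=14.215; a1=2.096 < 14.215 ≤ a1+a2=25.584 → R2 fires; P=4 C=9 D=9
Draw 4: a1=2.358, a2=29.727, a3=0.522, a4=2.376, a0=34.983; τ=−ln(0.1921)/34.983=0.047 → t=0.180; u2·a0=0.7452·34.983=26.069; a1=2.358 < 26.069 ≤ a1+a2=32.085 → R2 fires; P=4 C=10 D=10
Draw 5: a1=2.620, a2=36.700, a3=0.580, a4=2.640, a0=42.540; τ=−ln(0.6923)/42.540=0.009 → t=0.189; u2·a0=0.2942·42.540=12.515; a1=2.620 < 12.515 ≤ a1+a2=39.320 → R2 fires; P=4 C=11 D=11
Draw 6: a1=2.882, a2=44.407, a3=0.638, a4=2.904, a0=50.831; τ=−ln(0.8064)/50.831=0.004 → t=0.193; u2·a0=0.5003·50.831=25.431; a1=2.882 < 25.431 ≤ a1+a2=47.289 → R2 fires; P=4 C=12 D=12
Draw 7: a1=3.144, a2=52.848, a3=0.696, a4=3.168, a0=59.856; τ=−ln(0.1168)/59.856=0.036 → t=0.229 > T=0.2: stop.
Read off C at T=0.2: 12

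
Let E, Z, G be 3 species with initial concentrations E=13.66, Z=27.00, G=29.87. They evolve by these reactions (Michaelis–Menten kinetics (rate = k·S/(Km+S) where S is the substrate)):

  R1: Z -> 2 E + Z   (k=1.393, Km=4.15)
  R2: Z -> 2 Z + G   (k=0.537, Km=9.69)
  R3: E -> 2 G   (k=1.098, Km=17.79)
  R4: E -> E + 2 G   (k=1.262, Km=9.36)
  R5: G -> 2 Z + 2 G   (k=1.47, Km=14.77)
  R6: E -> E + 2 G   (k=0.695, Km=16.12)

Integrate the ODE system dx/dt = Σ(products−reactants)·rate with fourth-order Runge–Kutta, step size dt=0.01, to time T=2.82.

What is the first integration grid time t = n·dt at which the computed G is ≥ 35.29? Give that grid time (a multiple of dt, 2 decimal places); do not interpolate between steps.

Threshold first reached at t = 1.18

RK4 with dt=0.01: 282 steps to T=2.82. Trajectory (selected grid times):
t=0.00: E=13.66 Z=27.00 G=29.87
t=0.31: E=14.26 Z=27.74 G=31.27
t=0.63: E=14.88 Z=28.51 G=32.74
t=0.94: E=15.48 Z=29.27 G=34.18
t=1.17: E=15.92 Z=29.83 G=35.27
t=1.18: E=15.94 Z=29.86 G=35.32
t=1.25: E=16.08 Z=30.03 G=35.65
t=1.57: E=16.69 Z=30.83 G=37.19
t=1.88: E=17.29 Z=31.61 G=38.71
t=2.19: E=17.88 Z=32.41 G=40.24
t=2.51: E=18.50 Z=33.23 G=41.84
t=2.82: E=19.09 Z=34.04 G=43.41
G(1.17)=35.272 < 35.29 but G(1.18)=35.320 ≥ 35.29, so the first grid time is t=1.18.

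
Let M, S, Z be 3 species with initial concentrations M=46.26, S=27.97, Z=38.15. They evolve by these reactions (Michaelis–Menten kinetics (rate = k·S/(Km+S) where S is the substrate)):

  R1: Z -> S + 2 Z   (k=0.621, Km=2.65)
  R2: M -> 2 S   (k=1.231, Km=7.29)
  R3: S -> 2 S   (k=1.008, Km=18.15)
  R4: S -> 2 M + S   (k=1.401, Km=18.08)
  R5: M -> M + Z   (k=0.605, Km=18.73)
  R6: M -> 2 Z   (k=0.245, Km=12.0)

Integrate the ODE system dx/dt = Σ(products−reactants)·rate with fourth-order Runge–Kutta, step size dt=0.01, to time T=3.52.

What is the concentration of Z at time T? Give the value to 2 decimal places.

Z at T = 43.10

RK4 with dt=0.01: 352 steps to T=3.52. Trajectory (selected grid times):
t=0.00: M=46.26 S=27.97 Z=38.15
t=0.39: M=46.44 S=29.27 Z=38.70
t=0.78: M=46.63 S=30.57 Z=39.24
t=1.17: M=46.83 S=31.87 Z=39.79
t=1.56: M=47.04 S=33.19 Z=40.34
t=1.96: M=47.27 S=34.53 Z=40.90
t=2.35: M=47.50 S=35.85 Z=41.45
t=2.74: M=47.73 S=37.18 Z=42.00
t=3.13: M=47.98 S=38.50 Z=42.55
t=3.52: M=48.23 S=39.83 Z=43.10
Read off Z at T=3.52: 43.10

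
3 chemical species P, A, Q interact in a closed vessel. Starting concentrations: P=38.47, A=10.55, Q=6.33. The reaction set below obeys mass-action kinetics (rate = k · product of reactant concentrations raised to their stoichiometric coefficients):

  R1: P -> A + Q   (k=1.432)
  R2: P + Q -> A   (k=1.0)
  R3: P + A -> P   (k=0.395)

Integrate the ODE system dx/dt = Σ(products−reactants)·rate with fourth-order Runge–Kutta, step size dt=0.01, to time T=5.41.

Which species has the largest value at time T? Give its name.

Dominant species at T: A

RK4 with dt=0.01: 541 steps to T=5.41. Trajectory (selected grid times):
t=0.00: P=38.47 A=10.55 Q=6.33
t=0.60: P=5.93 A=7.50 Q=1.43
t=1.20: P=1.06 A=7.38 Q=1.43
t=1.80: P=0.19 A=7.36 Q=1.43
t=2.40: P=0.03 A=7.36 Q=1.43
t=3.01: P=0.01 A=7.36 Q=1.43
t=3.61: P=0.00 A=7.36 Q=1.43
t=4.21: P=0.00 A=7.36 Q=1.43
t=4.81: P=0.00 A=7.36 Q=1.43
t=5.41: P=0.00 A=7.36 Q=1.43
At T=5.41: P=0.00 A=7.36 Q=1.43; the largest is A.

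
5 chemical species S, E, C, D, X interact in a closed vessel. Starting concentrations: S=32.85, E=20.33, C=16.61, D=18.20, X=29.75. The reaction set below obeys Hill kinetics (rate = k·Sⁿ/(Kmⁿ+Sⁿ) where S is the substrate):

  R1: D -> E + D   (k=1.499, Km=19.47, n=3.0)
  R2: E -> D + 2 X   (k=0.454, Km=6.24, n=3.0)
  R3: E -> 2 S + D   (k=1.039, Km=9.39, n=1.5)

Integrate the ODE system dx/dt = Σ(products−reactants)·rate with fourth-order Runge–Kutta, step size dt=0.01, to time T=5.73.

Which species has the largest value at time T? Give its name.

RK4 with dt=0.01: 573 steps to T=5.73. Trajectory (selected grid times):
t=0.00: S=32.85 E=20.33 C=16.61 D=18.20 X=29.75
t=0.64: S=33.86 E=19.99 C=16.61 D=18.99 X=30.31
t=1.27: S=34.85 E=19.69 C=16.61 D=19.76 X=30.87
t=1.91: S=35.84 E=19.41 C=16.61 D=20.54 X=31.43
t=2.55: S=36.84 E=19.17 C=16.61 D=21.32 X=31.99
t=3.18: S=37.81 E=18.95 C=16.61 D=22.08 X=32.55
t=3.82: S=38.79 E=18.76 C=16.61 D=22.85 X=33.11
t=4.46: S=39.77 E=18.59 C=16.61 D=23.62 X=33.67
t=5.09: S=40.74 E=18.45 C=16.61 D=24.38 X=34.22
t=5.73: S=41.71 E=18.33 C=16.61 D=25.14 X=34.78
At T=5.73: S=41.71 E=18.33 C=16.61 D=25.14 X=34.78; the largest is S.

Dominant species at T: S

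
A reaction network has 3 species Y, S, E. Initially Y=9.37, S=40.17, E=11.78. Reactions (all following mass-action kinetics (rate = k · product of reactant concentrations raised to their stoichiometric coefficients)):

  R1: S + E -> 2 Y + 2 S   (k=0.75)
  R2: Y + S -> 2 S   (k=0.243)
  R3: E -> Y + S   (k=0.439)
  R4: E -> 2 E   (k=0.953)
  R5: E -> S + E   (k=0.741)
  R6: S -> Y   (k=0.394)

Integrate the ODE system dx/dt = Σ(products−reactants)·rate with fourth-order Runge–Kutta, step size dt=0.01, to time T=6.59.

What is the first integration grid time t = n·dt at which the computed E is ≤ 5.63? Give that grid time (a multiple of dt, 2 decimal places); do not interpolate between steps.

Threshold first reached at t = 0.03

RK4 with dt=0.01: 659 steps to T=6.59. Trajectory (selected grid times):
t=0.00: Y=9.37 S=40.17 E=11.78
t=0.02: Y=18.18 S=48.95 E=6.10
t=0.03: Y=19.91 S=53.14 E=4.18
t=0.73: Y=1.62 S=84.27 E=0.00
t=1.46: Y=1.62 S=84.27 E=0.00
t=2.20: Y=1.62 S=84.27 E=0.00
t=2.93: Y=1.62 S=84.27 E=0.00
t=3.66: Y=1.62 S=84.27 E=0.00
t=4.39: Y=1.62 S=84.27 E=0.00
t=5.13: Y=1.62 S=84.27 E=0.00
t=5.86: Y=1.62 S=84.27 E=0.00
t=6.59: Y=1.62 S=84.27 E=0.00
E(0.02)=6.098 > 5.63 but E(0.03)=4.179 ≤ 5.63, so the first grid time is t=0.03.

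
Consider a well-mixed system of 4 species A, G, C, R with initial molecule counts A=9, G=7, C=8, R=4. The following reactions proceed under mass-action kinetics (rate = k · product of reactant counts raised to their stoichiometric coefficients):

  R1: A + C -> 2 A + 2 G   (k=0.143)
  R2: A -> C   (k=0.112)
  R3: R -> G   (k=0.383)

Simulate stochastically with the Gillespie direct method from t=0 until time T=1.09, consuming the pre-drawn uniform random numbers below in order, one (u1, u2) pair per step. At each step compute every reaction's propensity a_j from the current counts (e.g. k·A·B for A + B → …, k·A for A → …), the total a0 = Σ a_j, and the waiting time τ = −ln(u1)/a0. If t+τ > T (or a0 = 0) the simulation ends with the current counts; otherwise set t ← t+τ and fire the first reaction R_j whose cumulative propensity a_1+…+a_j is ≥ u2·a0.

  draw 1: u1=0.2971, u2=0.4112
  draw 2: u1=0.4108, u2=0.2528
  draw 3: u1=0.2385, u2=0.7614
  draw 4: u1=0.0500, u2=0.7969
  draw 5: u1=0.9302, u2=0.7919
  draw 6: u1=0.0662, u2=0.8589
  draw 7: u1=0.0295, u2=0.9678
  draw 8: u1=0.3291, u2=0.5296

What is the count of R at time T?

t=0.000: A=9 G=7 C=8 R=4
Draw 1: a1=10.296, a2=1.008, a3=1.532, a0=12.836; τ=−ln(0.2971)/12.836=0.095 → t=0.095; u2·a0=0.4112·12.836=5.278 ≤ a1=10.296 → R1 fires; A=10 G=9 C=7 R=4
Draw 2: a1=10.010, a2=1.120, a3=1.532, a0=12.662; τ=−ln(0.4108)/12.662=0.070 → t=0.165; u2·a0=0.2528·12.662=3.201 ≤ a1=10.010 → R1 fires; A=11 G=11 C=6 R=4
Draw 3: a1=9.438, a2=1.232, a3=1.532, a0=12.202; τ=−ln(0.2385)/12.202=0.117 → t=0.282; u2·a0=0.7614·12.202=9.291 ≤ a1=9.438 → R1 fires; A=12 G=13 C=5 R=4
Draw 4: a1=8.580, a2=1.344, a3=1.532, a0=11.456; τ=−ln(0.0500)/11.456=0.261 → t=0.544; u2·a0=0.7969·11.456=9.129; a1=8.580 < 9.129 ≤ a1+a2=9.924 → R2 fires; A=11 G=13 C=6 R=4
Draw 5: a1=9.438, a2=1.232, a3=1.532, a0=12.202; τ=−ln(0.9302)/12.202=0.006 → t=0.550; u2·a0=0.7919·12.202=9.663; a1=9.438 < 9.663 ≤ a1+a2=10.670 → R2 fires; A=10 G=13 C=7 R=4
Draw 6: a1=10.010, a2=1.120, a3=1.532, a0=12.662; τ=−ln(0.0662)/12.662=0.214 → t=0.764; u2·a0=0.8589·12.662=10.875; a1=10.010 < 10.875 ≤ a1+a2=11.130 → R2 fires; A=9 G=13 C=8 R=4
Draw 7: a1=10.296, a2=1.008, a3=1.532, a0=12.836; τ=−ln(0.0295)/12.836=0.274 → t=1.039; u2·a0=0.9678·12.836=12.423; a1+a2=11.304 < 12.423 ≤ a1+…+a3=12.836 → R3 fires; A=9 G=14 C=8 R=3
Draw 8: a1=10.296, a2=1.008, a3=1.149, a0=12.453; τ=−ln(0.3291)/12.453=0.089 → t=1.128 > T=1.09: stop.
Read off R at T=1.09: 3

R at T = 3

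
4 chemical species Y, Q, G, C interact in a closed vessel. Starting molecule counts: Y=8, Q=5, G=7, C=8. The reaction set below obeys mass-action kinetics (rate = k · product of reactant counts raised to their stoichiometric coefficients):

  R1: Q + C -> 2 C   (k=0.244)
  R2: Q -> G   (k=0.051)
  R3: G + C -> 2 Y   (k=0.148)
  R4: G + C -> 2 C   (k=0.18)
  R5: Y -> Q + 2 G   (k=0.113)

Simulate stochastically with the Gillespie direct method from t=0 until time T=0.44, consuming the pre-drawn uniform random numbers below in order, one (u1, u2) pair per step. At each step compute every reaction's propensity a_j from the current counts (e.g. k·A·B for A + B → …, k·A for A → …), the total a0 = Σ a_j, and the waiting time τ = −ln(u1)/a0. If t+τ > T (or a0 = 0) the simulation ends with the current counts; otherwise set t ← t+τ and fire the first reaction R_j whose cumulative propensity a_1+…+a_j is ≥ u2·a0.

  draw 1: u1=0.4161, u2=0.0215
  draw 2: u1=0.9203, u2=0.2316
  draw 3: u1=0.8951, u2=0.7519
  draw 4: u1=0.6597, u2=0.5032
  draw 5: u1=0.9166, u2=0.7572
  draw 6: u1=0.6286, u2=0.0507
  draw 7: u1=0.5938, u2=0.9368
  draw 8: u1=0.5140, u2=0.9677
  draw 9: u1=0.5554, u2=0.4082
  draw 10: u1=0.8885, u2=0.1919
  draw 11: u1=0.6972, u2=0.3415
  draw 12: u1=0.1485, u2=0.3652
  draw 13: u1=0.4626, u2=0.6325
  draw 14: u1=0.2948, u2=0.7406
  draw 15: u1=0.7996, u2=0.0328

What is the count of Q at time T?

t=0.000: Y=8 Q=5 G=7 C=8
Draw 1: a1=9.760, a2=0.255, a3=8.288, a4=10.080, a5=0.904, a0=29.287; τ=−ln(0.4161)/29.287=0.030 → t=0.030; u2·a0=0.0215·29.287=0.630 ≤ a1=9.760 → R1 fires; Y=8 Q=4 G=7 C=9
Draw 2: a1=8.784, a2=0.204, a3=9.324, a4=11.340, a5=0.904, a0=30.556; τ=−ln(0.9203)/30.556=0.003 → t=0.033; u2·a0=0.2316·30.556=7.077 ≤ a1=8.784 → R1 fires; Y=8 Q=3 G=7 C=10
Draw 3: a1=7.320, a2=0.153, a3=10.360, a4=12.600, a5=0.904, a0=31.337; τ=−ln(0.8951)/31.337=0.004 → t=0.036; u2·a0=0.7519·31.337=23.562; a1+…+a3=17.833 < 23.562 ≤ a1+…+a4=30.433 → R4 fires; Y=8 Q=3 G=6 C=11
Draw 4: a1=8.052, a2=0.153, a3=9.768, a4=11.880, a5=0.904, a0=30.757; τ=−ln(0.6597)/30.757=0.014 → t=0.050; u2·a0=0.5032·30.757=15.477; a1+a2=8.205 < 15.477 ≤ a1+…+a3=17.973 → R3 fires; Y=10 Q=3 G=5 C=10
Draw 5: a1=7.320, a2=0.153, a3=7.400, a4=9.000, a5=1.130, a0=25.003; τ=−ln(0.9166)/25.003=0.003 → t=0.053; u2·a0=0.7572·25.003=18.932; a1+…+a3=14.873 < 18.932 ≤ a1+…+a4=23.873 → R4 fires; Y=10 Q=3 G=4 C=11
Draw 6: a1=8.052, a2=0.153, a3=6.512, a4=7.920, a5=1.130, a0=23.767; τ=−ln(0.6286)/23.767=0.020 → t=0.073; u2·a0=0.0507·23.767=1.205 ≤ a1=8.052 → R1 fires; Y=10 Q=2 G=4 C=12
Draw 7: a1=5.856, a2=0.102, a3=7.104, a4=8.640, a5=1.130, a0=22.832; τ=−ln(0.5938)/22.832=0.023 → t=0.096; u2·a0=0.9368·22.832=21.389; a1+…+a3=13.062 < 21.389 ≤ a1+…+a4=21.702 → R4 fires; Y=10 Q=2 G=3 C=13
Draw 8: a1=6.344, a2=0.102, a3=5.772, a4=7.020, a5=1.130, a0=20.368; τ=−ln(0.5140)/20.368=0.033 → t=0.128; u2·a0=0.9677·20.368=19.710; a1+…+a4=19.238 < 19.710 ≤ a1+…+a5=20.368 → R5 fires; Y=9 Q=3 G=5 C=13
Draw 9: a1=9.516, a2=0.153, a3=9.620, a4=11.700, a5=1.017, a0=32.006; τ=−ln(0.5554)/32.006=0.018 → t=0.147; u2·a0=0.4082·32.006=13.065; a1+a2=9.669 < 13.065 ≤ a1+…+a3=19.289 → R3 fires; Y=11 Q=3 G=4 C=12
Draw 10: a1=8.784, a2=0.153, a3=7.104, a4=8.640, a5=1.243, a0=25.924; τ=−ln(0.8885)/25.924=0.005 → t=0.151; u2·a0=0.1919·25.924=4.975 ≤ a1=8.784 → R1 fires; Y=11 Q=2 G=4 C=13
Draw 11: a1=6.344, a2=0.102, a3=7.696, a4=9.360, a5=1.243, a0=24.745; τ=−ln(0.6972)/24.745=0.015 → t=0.166; u2·a0=0.3415·24.745=8.450; a1+a2=6.446 < 8.450 ≤ a1+…+a3=14.142 → R3 fires; Y=13 Q=2 G=3 C=12
Draw 12: a1=5.856, a2=0.102, a3=5.328, a4=6.480, a5=1.469, a0=19.235; τ=−ln(0.1485)/19.235=0.099 → t=0.265; u2·a0=0.3652·19.235=7.025; a1+a2=5.958 < 7.025 ≤ a1+…+a3=11.286 → R3 fires; Y=15 Q=2 G=2 C=11
Draw 13: a1=5.368, a2=0.102, a3=3.256, a4=3.960, a5=1.695, a0=14.381; τ=−ln(0.4626)/14.381=0.054 → t=0.319; u2·a0=0.6325·14.381=9.096; a1+…+a3=8.726 < 9.096 ≤ a1+…+a4=12.686 → R4 fires; Y=15 Q=2 G=1 C=12
Draw 14: a1=5.856, a2=0.102, a3=1.776, a4=2.160, a5=1.695, a0=11.589; τ=−ln(0.2948)/11.589=0.105 → t=0.424; u2·a0=0.7406·11.589=8.583; a1+…+a3=7.734 < 8.583 ≤ a1+…+a4=9.894 → R4 fires; Y=15 Q=2 G=0 C=13
Draw 15: a1=6.344, a2=0.102, a3=0.000, a4=0.000, a5=1.695, a0=8.141; τ=−ln(0.7996)/8.141=0.027 → t=0.451 > T=0.44: stop.
Read off Q at T=0.44: 2

Q at T = 2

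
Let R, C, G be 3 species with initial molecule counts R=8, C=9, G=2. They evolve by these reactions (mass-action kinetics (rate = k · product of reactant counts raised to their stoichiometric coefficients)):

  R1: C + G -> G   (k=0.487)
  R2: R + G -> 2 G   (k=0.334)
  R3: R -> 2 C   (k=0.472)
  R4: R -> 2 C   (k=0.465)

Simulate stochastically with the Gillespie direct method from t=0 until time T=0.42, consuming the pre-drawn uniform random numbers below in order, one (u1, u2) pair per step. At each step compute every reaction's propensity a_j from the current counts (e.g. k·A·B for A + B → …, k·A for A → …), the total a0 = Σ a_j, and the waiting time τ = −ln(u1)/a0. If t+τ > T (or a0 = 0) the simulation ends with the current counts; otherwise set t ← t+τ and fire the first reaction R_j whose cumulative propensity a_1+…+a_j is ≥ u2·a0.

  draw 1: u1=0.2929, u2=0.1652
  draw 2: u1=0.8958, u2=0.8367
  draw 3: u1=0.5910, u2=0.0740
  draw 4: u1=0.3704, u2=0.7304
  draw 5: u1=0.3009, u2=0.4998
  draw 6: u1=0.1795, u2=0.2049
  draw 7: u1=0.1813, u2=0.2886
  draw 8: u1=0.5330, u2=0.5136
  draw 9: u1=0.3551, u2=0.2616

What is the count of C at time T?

C at T = 8

t=0.000: R=8 C=9 G=2
Draw 1: a1=8.766, a2=5.344, a3=3.776, a4=3.720, a0=21.606; τ=−ln(0.2929)/21.606=0.057 → t=0.057; u2·a0=0.1652·21.606=3.569 ≤ a1=8.766 → R1 fires; R=8 C=8 G=2
Draw 2: a1=7.792, a2=5.344, a3=3.776, a4=3.720, a0=20.632; τ=−ln(0.8958)/20.632=0.005 → t=0.062; u2·a0=0.8367·20.632=17.263; a1+…+a3=16.912 < 17.263 ≤ a1+…+a4=20.632 → R4 fires; R=7 C=10 G=2
Draw 3: a1=9.740, a2=4.676, a3=3.304, a4=3.255, a0=20.975; τ=−ln(0.5910)/20.975=0.025 → t=0.087; u2·a0=0.0740·20.975=1.552 ≤ a1=9.740 → R1 fires; R=7 C=9 G=2
Draw 4: a1=8.766, a2=4.676, a3=3.304, a4=3.255, a0=20.001; τ=−ln(0.3704)/20.001=0.050 → t=0.137; u2·a0=0.7304·20.001=14.609; a1+a2=13.442 < 14.609 ≤ a1+…+a3=16.746 → R3 fires; R=6 C=11 G=2
Draw 5: a1=10.714, a2=4.008, a3=2.832, a4=2.790, a0=20.344; τ=−ln(0.3009)/20.344=0.059 → t=0.196; u2·a0=0.4998·20.344=10.168 ≤ a1=10.714 → R1 fires; R=6 C=10 G=2
Draw 6: a1=9.740, a2=4.008, a3=2.832, a4=2.790, a0=19.370; τ=−ln(0.1795)/19.370=0.089 → t=0.285; u2·a0=0.2049·19.370=3.969 ≤ a1=9.740 → R1 fires; R=6 C=9 G=2
Draw 7: a1=8.766, a2=4.008, a3=2.832, a4=2.790, a0=18.396; τ=−ln(0.1813)/18.396=0.093 → t=0.377; u2·a0=0.2886·18.396=5.309 ≤ a1=8.766 → R1 fires; R=6 C=8 G=2
Draw 8: a1=7.792, a2=4.008, a3=2.832, a4=2.790, a0=17.422; τ=−ln(0.5330)/17.422=0.036 → t=0.414; u2·a0=0.5136·17.422=8.948; a1=7.792 < 8.948 ≤ a1+a2=11.800 → R2 fires; R=5 C=8 G=3
Draw 9: a1=11.688, a2=5.010, a3=2.360, a4=2.325, a0=21.383; τ=−ln(0.3551)/21.383=0.048 → t=0.462 > T=0.42: stop.
Read off C at T=0.42: 8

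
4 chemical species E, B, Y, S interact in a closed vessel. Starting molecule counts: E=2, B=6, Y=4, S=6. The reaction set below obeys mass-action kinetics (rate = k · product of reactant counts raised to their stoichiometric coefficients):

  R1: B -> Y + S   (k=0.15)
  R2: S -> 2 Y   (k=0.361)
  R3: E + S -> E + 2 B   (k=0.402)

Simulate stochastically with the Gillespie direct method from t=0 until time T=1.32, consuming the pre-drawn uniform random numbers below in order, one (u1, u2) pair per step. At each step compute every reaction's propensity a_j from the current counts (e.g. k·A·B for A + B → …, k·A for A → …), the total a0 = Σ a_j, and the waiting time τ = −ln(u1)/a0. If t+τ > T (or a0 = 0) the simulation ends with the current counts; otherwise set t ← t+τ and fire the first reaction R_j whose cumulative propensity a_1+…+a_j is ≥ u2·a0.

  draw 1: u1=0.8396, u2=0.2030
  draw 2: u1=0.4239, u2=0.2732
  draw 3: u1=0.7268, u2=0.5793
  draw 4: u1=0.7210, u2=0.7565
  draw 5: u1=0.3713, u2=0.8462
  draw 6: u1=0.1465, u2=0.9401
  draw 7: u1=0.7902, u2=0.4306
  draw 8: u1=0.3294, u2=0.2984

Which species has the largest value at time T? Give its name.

t=0.000: E=2 B=6 Y=4 S=6
Draw 1: a1=0.900, a2=2.166, a3=4.824, a0=7.890; τ=−ln(0.8396)/7.890=0.022 → t=0.022; u2·a0=0.2030·7.890=1.602; a1=0.900 < 1.602 ≤ a1+a2=3.066 → R2 fires; E=2 B=6 Y=6 S=5
Draw 2: a1=0.900, a2=1.805, a3=4.020, a0=6.725; τ=−ln(0.4239)/6.725=0.128 → t=0.150; u2·a0=0.2732·6.725=1.837; a1=0.900 < 1.837 ≤ a1+a2=2.705 → R2 fires; E=2 B=6 Y=8 S=4
Draw 3: a1=0.900, a2=1.444, a3=3.216, a0=5.560; τ=−ln(0.7268)/5.560=0.057 → t=0.207; u2·a0=0.5793·5.560=3.221; a1+a2=2.344 < 3.221 ≤ a1+…+a3=5.560 → R3 fires; E=2 B=8 Y=8 S=3
Draw 4: a1=1.200, a2=1.083, a3=2.412, a0=4.695; τ=−ln(0.7210)/4.695=0.070 → t=0.277; u2·a0=0.7565·4.695=3.552; a1+a2=2.283 < 3.552 ≤ a1+…+a3=4.695 → R3 fires; E=2 B=10 Y=8 S=2
Draw 5: a1=1.500, a2=0.722, a3=1.608, a0=3.830; τ=−ln(0.3713)/3.830=0.259 → t=0.536; u2·a0=0.8462·3.830=3.241; a1+a2=2.222 < 3.241 ≤ a1+…+a3=3.830 → R3 fires; E=2 B=12 Y=8 S=1
Draw 6: a1=1.800, a2=0.361, a3=0.804, a0=2.965; τ=−ln(0.1465)/2.965=0.648 → t=1.183; u2·a0=0.9401·2.965=2.787; a1+a2=2.161 < 2.787 ≤ a1+…+a3=2.965 → R3 fires; E=2 B=14 Y=8 S=0
Draw 7: a1=2.100, a2=0.000, a3=0.000, a0=2.100; τ=−ln(0.7902)/2.100=0.112 → t=1.295; u2·a0=0.4306·2.100=0.904 ≤ a1=2.100 → R1 fires; E=2 B=13 Y=9 S=1
Draw 8: a1=1.950, a2=0.361, a3=0.804, a0=3.115; τ=−ln(0.3294)/3.115=0.356 → t=1.652 > T=1.32: stop.
At T=1.32: E=2 B=13 Y=9 S=1; the largest is B.

Dominant species at T: B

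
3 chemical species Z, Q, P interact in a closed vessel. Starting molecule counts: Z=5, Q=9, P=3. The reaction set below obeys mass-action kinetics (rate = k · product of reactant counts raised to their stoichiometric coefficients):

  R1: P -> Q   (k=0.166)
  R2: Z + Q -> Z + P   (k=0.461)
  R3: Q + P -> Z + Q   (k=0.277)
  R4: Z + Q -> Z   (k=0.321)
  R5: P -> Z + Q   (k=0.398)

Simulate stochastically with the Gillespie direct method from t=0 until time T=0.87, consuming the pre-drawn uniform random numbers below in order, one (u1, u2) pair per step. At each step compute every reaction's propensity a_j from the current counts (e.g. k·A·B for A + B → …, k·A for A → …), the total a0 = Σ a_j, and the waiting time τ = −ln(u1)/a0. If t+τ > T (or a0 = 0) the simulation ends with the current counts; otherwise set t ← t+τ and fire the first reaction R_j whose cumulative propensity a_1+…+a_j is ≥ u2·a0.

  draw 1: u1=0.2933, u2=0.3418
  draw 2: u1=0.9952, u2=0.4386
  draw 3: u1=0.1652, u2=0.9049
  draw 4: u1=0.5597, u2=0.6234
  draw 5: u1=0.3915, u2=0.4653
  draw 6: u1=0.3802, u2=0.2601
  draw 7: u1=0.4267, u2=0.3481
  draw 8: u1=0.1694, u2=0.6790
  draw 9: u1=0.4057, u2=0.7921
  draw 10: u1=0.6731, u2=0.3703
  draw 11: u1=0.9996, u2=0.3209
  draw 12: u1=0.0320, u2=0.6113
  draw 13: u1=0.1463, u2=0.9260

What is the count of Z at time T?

t=0.000: Z=5 Q=9 P=3
Draw 1: a1=0.498, a2=20.745, a3=7.479, a4=14.445, a5=1.194, a0=44.361; τ=−ln(0.2933)/44.361=0.028 → t=0.028; u2·a0=0.3418·44.361=15.163; a1=0.498 < 15.163 ≤ a1+a2=21.243 → R2 fires; Z=5 Q=8 P=4
Draw 2: a1=0.664, a2=18.440, a3=8.864, a4=12.840, a5=1.592, a0=42.400; τ=−ln(0.9952)/42.400=0.000 → t=0.028; u2·a0=0.4386·42.400=18.597; a1=0.664 < 18.597 ≤ a1+a2=19.104 → R2 fires; Z=5 Q=7 P=5
Draw 3: a1=0.830, a2=16.135, a3=9.695, a4=11.235, a5=1.990, a0=39.885; τ=−ln(0.1652)/39.885=0.045 → t=0.073; u2·a0=0.9049·39.885=36.092; a1+…+a3=26.660 < 36.092 ≤ a1+…+a4=37.895 → R4 fires; Z=5 Q=6 P=5
Draw 4: a1=0.830, a2=13.830, a3=8.310, a4=9.630, a5=1.990, a0=34.590; τ=−ln(0.5597)/34.590=0.017 → t=0.090; u2·a0=0.6234·34.590=21.563; a1+a2=14.660 < 21.563 ≤ a1+…+a3=22.970 → R3 fires; Z=6 Q=6 P=4
Draw 5: a1=0.664, a2=16.596, a3=6.648, a4=11.556, a5=1.592, a0=37.056; τ=−ln(0.3915)/37.056=0.025 → t=0.115; u2·a0=0.4653·37.056=17.242; a1=0.664 < 17.242 ≤ a1+a2=17.260 → R2 fires; Z=6 Q=5 P=5
Draw 6: a1=0.830, a2=13.830, a3=6.925, a4=9.630, a5=1.990, a0=33.205; τ=−ln(0.3802)/33.205=0.029 → t=0.144; u2·a0=0.2601·33.205=8.637; a1=0.830 < 8.637 ≤ a1+a2=14.660 → R2 fires; Z=6 Q=4 P=6
Draw 7: a1=0.996, a2=11.064, a3=6.648, a4=7.704, a5=2.388, a0=28.800; τ=−ln(0.4267)/28.800=0.030 → t=0.174; u2·a0=0.3481·28.800=10.025; a1=0.996 < 10.025 ≤ a1+a2=12.060 → R2 fires; Z=6 Q=3 P=7
Draw 8: a1=1.162, a2=8.298, a3=5.817, a4=5.778, a5=2.786, a0=23.841; τ=−ln(0.1694)/23.841=0.074 → t=0.248; u2·a0=0.6790·23.841=16.188; a1+…+a3=15.277 < 16.188 ≤ a1+…+a4=21.055 → R4 fires; Z=6 Q=2 P=7
Draw 9: a1=1.162, a2=5.532, a3=3.878, a4=3.852, a5=2.786, a0=17.210; τ=−ln(0.4057)/17.210=0.052 → t=0.301; u2·a0=0.7921·17.210=13.632; a1+…+a3=10.572 < 13.632 ≤ a1+…+a4=14.424 → R4 fires; Z=6 Q=1 P=7
Draw 10: a1=1.162, a2=2.766, a3=1.939, a4=1.926, a5=2.786, a0=10.579; τ=−ln(0.6731)/10.579=0.037 → t=0.338; u2·a0=0.3703·10.579=3.917; a1=1.162 < 3.917 ≤ a1+a2=3.928 → R2 fires; Z=6 Q=0 P=8
Draw 11: a1=1.328, a2=0.000, a3=0.000, a4=0.000, a5=3.184, a0=4.512; τ=−ln(0.9996)/4.512=0.000 → t=0.338; u2·a0=0.3209·4.512=1.448; a1+…+a4=1.328 < 1.448 ≤ a1+…+a5=4.512 → R5 fires; Z=7 Q=1 P=7
Draw 12: a1=1.162, a2=3.227, a3=1.939, a4=2.247, a5=2.786, a0=11.361; τ=−ln(0.0320)/11.361=0.303 → t=0.641; u2·a0=0.6113·11.361=6.945; a1+…+a3=6.328 < 6.945 ≤ a1+…+a4=8.575 → R4 fires; Z=7 Q=0 P=7
Draw 13: a1=1.162, a2=0.000, a3=0.000, a4=0.000, a5=2.786, a0=3.948; τ=−ln(0.1463)/3.948=0.487 → t=1.128 > T=0.87: stop.
Read off Z at T=0.87: 7

Z at T = 7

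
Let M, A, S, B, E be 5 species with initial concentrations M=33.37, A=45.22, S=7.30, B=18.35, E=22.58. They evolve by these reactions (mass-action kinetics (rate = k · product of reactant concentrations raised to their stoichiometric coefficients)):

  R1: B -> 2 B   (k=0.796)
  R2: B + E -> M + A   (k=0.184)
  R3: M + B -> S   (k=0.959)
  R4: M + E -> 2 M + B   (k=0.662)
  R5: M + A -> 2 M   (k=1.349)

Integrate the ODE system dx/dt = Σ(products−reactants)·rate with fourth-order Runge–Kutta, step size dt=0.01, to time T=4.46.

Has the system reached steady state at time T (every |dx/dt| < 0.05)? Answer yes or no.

RK4 with dt=0.01: 446 steps to T=4.46. Trajectory (selected grid times):
t=0.00: M=33.37 A=45.22 S=7.30 B=18.35 E=22.58
t=0.50: M=63.65 A=0.00 S=46.14 B=0.00 E=0.00
t=0.99: M=63.65 A=0.00 S=46.14 B=0.00 E=0.00
t=1.49: M=63.65 A=0.00 S=46.14 B=0.00 E=0.00
t=1.98: M=63.65 A=0.00 S=46.14 B=0.00 E=0.00
t=2.48: M=63.65 A=0.00 S=46.14 B=0.00 E=0.00
t=2.97: M=63.65 A=0.00 S=46.14 B=0.00 E=0.00
t=3.47: M=63.65 A=0.00 S=46.14 B=0.00 E=0.00
t=3.96: M=63.65 A=0.00 S=46.14 B=0.00 E=0.00
t=4.46: M=63.65 A=0.00 S=46.14 B=0.00 E=0.00
Rates at T: R1=0.0000, R2=0.0000, R3=0.0000, R4=0.0000, R5=0.0000
dx/dt at T (Σ net stoichiometry × rate): M=-0.0000, A=-0.0000, S=+0.0000, B=-0.0000, E=-0.0000
Largest |dx/dt| is |+0.0000| (S) < 0.05 → steady.

Steady state at T: yes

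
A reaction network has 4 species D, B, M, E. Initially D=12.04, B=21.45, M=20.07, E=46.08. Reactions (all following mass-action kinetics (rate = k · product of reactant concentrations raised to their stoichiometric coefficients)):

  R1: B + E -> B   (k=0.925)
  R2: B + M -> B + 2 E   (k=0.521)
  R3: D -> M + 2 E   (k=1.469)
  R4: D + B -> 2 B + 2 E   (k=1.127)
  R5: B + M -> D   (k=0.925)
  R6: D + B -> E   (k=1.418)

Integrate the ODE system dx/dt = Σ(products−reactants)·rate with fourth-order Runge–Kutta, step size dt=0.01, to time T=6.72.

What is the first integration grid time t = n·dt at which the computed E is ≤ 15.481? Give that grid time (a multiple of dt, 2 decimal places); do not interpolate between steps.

Threshold first reached at t = 0.30

RK4 with dt=0.01: 672 steps to T=6.72. Trajectory (selected grid times):
t=0.00: D=12.04 B=21.45 M=20.07 E=46.08
t=0.29: D=0.48 B=5.67 M=0.75 E=16.12
t=0.30: D=0.44 B=5.62 M=0.70 E=15.45
t=0.75: D=0.02 B=5.05 M=0.04 E=2.23
t=1.49: D=0.00 B=5.02 M=0.00 E=0.08
t=2.24: D=0.00 B=5.02 M=0.00 E=0.00
t=2.99: D=0.00 B=5.02 M=0.00 E=0.00
t=3.73: D=0.00 B=5.02 M=0.00 E=0.00
t=4.48: D=0.00 B=5.02 M=0.00 E=0.00
t=5.23: D=0.00 B=5.02 M=0.00 E=0.00
t=5.97: D=0.00 B=5.02 M=0.00 E=0.00
t=6.72: D=0.00 B=5.02 M=0.00 E=0.00
E(0.29)=16.121 > 15.481 but E(0.30)=15.448 ≤ 15.481, so the first grid time is t=0.30.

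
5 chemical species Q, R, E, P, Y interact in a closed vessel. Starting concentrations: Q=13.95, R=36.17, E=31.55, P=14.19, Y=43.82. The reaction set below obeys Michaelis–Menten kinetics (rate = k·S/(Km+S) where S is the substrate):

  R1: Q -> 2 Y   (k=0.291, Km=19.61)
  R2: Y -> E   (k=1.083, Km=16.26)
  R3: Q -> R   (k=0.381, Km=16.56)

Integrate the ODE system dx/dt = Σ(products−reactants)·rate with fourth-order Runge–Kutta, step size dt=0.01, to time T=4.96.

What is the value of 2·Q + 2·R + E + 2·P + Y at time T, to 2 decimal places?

Check how each reaction changes W = 2·Q + 2·R + E + 2·P + Y (weight of products minus weight of reactants):
R1: Q -> 2 Y: (1·2) − (2·1) = 2 − 2 = 0
R2: Y -> E: (1·1) − (1·1) = 1 − 1 = 0
R3: Q -> R: (2·1) − (2·1) = 2 − 2 = 0
Every reaction leaves W unchanged, so W is conserved and no simulation is needed: W(T) = W(0) = 2·13.95 + 2·36.17 + 31.55 + 2·14.19 + 43.82 = 203.99

Value at T = 203.99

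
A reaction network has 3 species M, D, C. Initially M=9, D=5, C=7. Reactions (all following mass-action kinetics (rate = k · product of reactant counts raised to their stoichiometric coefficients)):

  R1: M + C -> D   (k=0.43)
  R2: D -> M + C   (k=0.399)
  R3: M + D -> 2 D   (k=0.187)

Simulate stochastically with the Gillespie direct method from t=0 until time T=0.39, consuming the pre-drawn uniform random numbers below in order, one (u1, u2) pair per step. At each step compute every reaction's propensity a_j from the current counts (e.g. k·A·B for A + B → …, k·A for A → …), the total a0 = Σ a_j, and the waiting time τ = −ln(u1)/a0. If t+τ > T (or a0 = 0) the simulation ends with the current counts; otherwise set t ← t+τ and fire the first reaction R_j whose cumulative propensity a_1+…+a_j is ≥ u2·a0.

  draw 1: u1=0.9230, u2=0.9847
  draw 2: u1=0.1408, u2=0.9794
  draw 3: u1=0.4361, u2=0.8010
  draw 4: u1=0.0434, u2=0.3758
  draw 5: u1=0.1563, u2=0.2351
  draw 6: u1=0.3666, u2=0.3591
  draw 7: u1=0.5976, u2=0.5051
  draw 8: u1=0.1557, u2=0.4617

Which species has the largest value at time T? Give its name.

Dominant species at T: D

t=0.000: M=9 D=5 C=7
Draw 1: a1=27.090, a2=1.995, a3=8.415, a0=37.500; τ=−ln(0.9230)/37.500=0.002 → t=0.002; u2·a0=0.9847·37.500=36.926; a1+a2=29.085 < 36.926 ≤ a1+…+a3=37.500 → R3 fires; M=8 D=6 C=7
Draw 2: a1=24.080, a2=2.394, a3=8.976, a0=35.450; τ=−ln(0.1408)/35.450=0.055 → t=0.057; u2·a0=0.9794·35.450=34.720; a1+a2=26.474 < 34.720 ≤ a1+…+a3=35.450 → R3 fires; M=7 D=7 C=7
Draw 3: a1=21.070, a2=2.793, a3=9.163, a0=33.026; τ=−ln(0.4361)/33.026=0.025 → t=0.083; u2·a0=0.8010·33.026=26.454; a1+a2=23.863 < 26.454 ≤ a1+…+a3=33.026 → R3 fires; M=6 D=8 C=7
Draw 4: a1=18.060, a2=3.192, a3=8.976, a0=30.228; τ=−ln(0.0434)/30.228=0.104 → t=0.186; u2·a0=0.3758·30.228=11.360 ≤ a1=18.060 → R1 fires; M=5 D=9 C=6
Draw 5: a1=12.900, a2=3.591, a3=8.415, a0=24.906; τ=−ln(0.1563)/24.906=0.075 → t=0.261; u2·a0=0.2351·24.906=5.855 ≤ a1=12.900 → R1 fires; M=4 D=10 C=5
Draw 6: a1=8.600, a2=3.990, a3=7.480, a0=20.070; τ=−ln(0.3666)/20.070=0.050 → t=0.311; u2·a0=0.3591·20.070=7.207 ≤ a1=8.600 → R1 fires; M=3 D=11 C=4
Draw 7: a1=5.160, a2=4.389, a3=6.171, a0=15.720; τ=−ln(0.5976)/15.720=0.033 → t=0.344; u2·a0=0.5051·15.720=7.940; a1=5.160 < 7.940 ≤ a1+a2=9.549 → R2 fires; M=4 D=10 C=5
Draw 8: a1=8.600, a2=3.990, a3=7.480, a0=20.070; τ=−ln(0.1557)/20.070=0.093 → t=0.436 > T=0.39: stop.
At T=0.39: M=4 D=10 C=5; the largest is D.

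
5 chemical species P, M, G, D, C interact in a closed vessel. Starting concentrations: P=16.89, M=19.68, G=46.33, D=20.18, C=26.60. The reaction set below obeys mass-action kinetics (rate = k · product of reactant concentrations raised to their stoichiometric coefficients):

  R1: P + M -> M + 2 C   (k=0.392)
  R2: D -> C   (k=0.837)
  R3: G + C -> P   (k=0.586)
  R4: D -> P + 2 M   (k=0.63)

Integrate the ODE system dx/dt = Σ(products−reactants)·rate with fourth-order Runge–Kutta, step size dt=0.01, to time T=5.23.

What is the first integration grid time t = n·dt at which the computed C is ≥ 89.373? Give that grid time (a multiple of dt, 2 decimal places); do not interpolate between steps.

Threshold first reached at t = 0.25

RK4 with dt=0.01: 523 steps to T=5.23. Trajectory (selected grid times):
t=0.00: P=16.89 M=19.68 G=46.33 D=20.18 C=26.60
t=0.24: P=13.07 M=24.82 G=0.05 D=14.19 C=89.08
t=0.25: P=11.96 M=25.00 G=0.03 D=13.98 C=91.62
t=0.58: P=0.88 M=29.61 G=0.00 D=8.62 C=121.49
t=1.16: P=0.20 M=33.85 G=0.00 D=3.68 C=129.90
t=1.74: P=0.08 M=35.66 G=0.00 D=1.57 C=133.15
t=2.32: P=0.03 M=36.44 G=0.00 D=0.67 C=134.53
t=2.91: P=0.01 M=36.77 G=0.00 D=0.28 C=135.13
t=3.49: P=0.01 M=36.91 G=0.00 D=0.12 C=135.37
t=4.07: P=0.00 M=36.97 G=0.00 D=0.05 C=135.48
t=4.65: P=0.00 M=36.99 G=0.00 D=0.02 C=135.52
t=5.23: P=0.00 M=37.00 G=0.00 D=0.01 C=135.54
C(0.24)=89.080 < 89.373 but C(0.25)=91.621 ≥ 89.373, so the first grid time is t=0.25.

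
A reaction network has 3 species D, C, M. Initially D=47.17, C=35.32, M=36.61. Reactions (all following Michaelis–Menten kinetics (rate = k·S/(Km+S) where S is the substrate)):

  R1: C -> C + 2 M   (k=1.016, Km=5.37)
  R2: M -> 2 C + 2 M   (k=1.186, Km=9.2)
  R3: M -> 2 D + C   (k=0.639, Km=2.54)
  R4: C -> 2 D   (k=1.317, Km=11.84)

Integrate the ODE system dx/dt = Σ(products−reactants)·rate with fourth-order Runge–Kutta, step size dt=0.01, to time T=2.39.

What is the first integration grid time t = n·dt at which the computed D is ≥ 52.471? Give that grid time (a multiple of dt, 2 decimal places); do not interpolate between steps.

Threshold first reached at t = 1.67

RK4 with dt=0.01: 239 steps to T=2.39. Trajectory (selected grid times):
t=0.00: D=47.17 C=35.32 M=36.61
t=0.27: D=48.03 C=35.73 M=37.18
t=0.53: D=48.85 C=36.12 M=37.73
t=0.80: D=49.71 C=36.53 M=38.31
t=1.06: D=50.54 C=36.92 M=38.86
t=1.33: D=51.41 C=37.34 M=39.44
t=1.59: D=52.24 C=37.73 M=39.99
t=1.66: D=52.46 C=37.84 M=40.14
t=1.67: D=52.49 C=37.85 M=40.17
t=1.86: D=53.10 C=38.14 M=40.57
t=2.12: D=53.94 C=38.54 M=41.13
t=2.39: D=54.81 C=38.96 M=41.71
D(1.66)=52.463 < 52.471 but D(1.67)=52.495 ≥ 52.471, so the first grid time is t=1.67.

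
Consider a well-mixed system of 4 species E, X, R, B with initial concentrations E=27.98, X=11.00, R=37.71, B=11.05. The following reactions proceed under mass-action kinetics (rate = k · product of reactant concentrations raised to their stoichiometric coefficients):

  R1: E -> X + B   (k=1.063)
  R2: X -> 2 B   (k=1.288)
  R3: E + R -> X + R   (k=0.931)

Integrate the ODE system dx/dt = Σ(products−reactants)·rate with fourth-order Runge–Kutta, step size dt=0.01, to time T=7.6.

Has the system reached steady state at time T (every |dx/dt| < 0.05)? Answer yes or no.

RK4 with dt=0.01: 760 steps to T=7.6. Trajectory (selected grid times):
t=0.00: E=27.98 X=11.00 R=37.71 B=11.05
t=0.84: E=0.00 X=13.56 R=37.71 B=62.71
t=1.69: E=0.00 X=4.54 R=37.71 B=80.76
t=2.53: E=0.00 X=1.54 R=37.71 B=86.76
t=3.38: E=0.00 X=0.51 R=37.71 B=88.80
t=4.22: E=0.00 X=0.17 R=37.71 B=89.48
t=5.07: E=0.00 X=0.06 R=37.71 B=89.72
t=5.91: E=0.00 X=0.02 R=37.71 B=89.79
t=6.76: E=0.00 X=0.01 R=37.71 B=89.82
t=7.60: E=0.00 X=0.00 R=37.71 B=89.83
Rates at T: R1=0.0000, R2=0.0029, R3=0.0000
dx/dt at T (Σ net stoichiometry × rate): E=-0.0000, X=-0.0029, R=+0.0000, B=+0.0058
Largest |dx/dt| is |+0.0058| (B) < 0.05 → steady.

Steady state at T: yes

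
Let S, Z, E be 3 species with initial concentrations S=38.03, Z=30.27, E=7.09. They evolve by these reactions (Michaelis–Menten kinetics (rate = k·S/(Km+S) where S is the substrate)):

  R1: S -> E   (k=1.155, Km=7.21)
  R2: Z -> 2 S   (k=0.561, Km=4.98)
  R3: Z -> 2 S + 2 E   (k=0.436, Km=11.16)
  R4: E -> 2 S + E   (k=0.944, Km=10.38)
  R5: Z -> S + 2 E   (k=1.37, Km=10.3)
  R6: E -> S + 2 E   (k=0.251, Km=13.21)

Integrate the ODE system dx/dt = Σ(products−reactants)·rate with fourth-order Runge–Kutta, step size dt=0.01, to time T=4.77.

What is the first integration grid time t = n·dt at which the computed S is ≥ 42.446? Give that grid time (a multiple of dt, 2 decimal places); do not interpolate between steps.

Threshold first reached at t = 1.67

RK4 with dt=0.01: 477 steps to T=4.77. Trajectory (selected grid times):
t=0.00: S=38.03 Z=30.27 E=7.09
t=0.53: S=39.39 Z=29.31 E=9.07
t=1.06: S=40.79 Z=28.35 E=11.05
t=1.59: S=42.24 Z=27.41 E=13.03
t=1.66: S=42.43 Z=27.28 E=13.29
t=1.67: S=42.46 Z=27.26 E=13.32
t=2.12: S=43.71 Z=26.47 E=15.00
t=2.65: S=45.20 Z=25.53 E=16.96
t=3.18: S=46.72 Z=24.61 E=18.91
t=3.71: S=48.24 Z=23.70 E=20.86
t=4.24: S=49.77 Z=22.79 E=22.79
t=4.77: S=51.31 Z=21.90 E=24.72
S(1.66)=42.430 < 42.446 but S(1.67)=42.457 ≥ 42.446, so the first grid time is t=1.67.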